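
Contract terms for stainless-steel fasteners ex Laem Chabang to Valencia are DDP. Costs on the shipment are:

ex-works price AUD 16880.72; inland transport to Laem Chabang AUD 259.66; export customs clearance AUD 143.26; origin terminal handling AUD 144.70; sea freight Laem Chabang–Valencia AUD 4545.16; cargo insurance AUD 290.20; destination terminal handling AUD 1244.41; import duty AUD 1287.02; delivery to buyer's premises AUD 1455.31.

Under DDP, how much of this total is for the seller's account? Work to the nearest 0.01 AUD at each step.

Seller's account: AUD 26250.44

DDP: the seller bears all costs including import duty.
Seller's account: goods 16880.72 + inland to port 259.66 + export clearance 143.26 + origin terminal 144.70 + freight 4545.16 + insurance 290.20 + destination terminal 1244.41 + duty 1287.02 + delivery 1455.31 = 26250.44
Buyer's account: 0.00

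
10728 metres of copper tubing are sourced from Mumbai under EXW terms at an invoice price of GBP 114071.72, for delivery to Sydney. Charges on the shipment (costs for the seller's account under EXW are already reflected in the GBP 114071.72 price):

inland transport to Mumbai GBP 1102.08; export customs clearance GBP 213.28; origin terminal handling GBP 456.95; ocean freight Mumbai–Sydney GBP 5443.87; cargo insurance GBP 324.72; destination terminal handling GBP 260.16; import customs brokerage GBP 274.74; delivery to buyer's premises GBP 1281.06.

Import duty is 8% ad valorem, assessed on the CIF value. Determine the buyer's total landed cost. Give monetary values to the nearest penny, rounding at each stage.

Total landed cost: GBP 133157.59

EXW: the seller makes goods available at their premises; the buyer bears all onward costs.
CIF value = EXW price + inland to port + export clearance + origin terminal + freight + insurance = 114071.72 + 1102.08 + 213.28 + 456.95 + 5443.87 + 324.72 = 121612.62
Import duty = 121612.62 × 8% = 9729.01
Buyer bears: inland to port 1102.08 + export clearance 213.28 + origin terminal 456.95 + freight 5443.87 + insurance 324.72 + destination terminal 260.16 + brokerage 274.74 + delivery 1281.06 + duty 9729.01 = 19085.87
Landed cost = invoice 114071.72 + 19085.87 = 133157.59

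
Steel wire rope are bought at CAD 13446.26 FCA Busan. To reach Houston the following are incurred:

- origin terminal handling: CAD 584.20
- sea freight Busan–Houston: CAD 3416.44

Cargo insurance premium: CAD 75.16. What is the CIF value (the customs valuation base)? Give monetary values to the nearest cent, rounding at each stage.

CIF = FCA price + pre-shipment costs + freight + insurance
CIF = 13446.26 + 584.20 + 3416.44 + 75.16 = 17522.06

CIF value: CAD 17522.06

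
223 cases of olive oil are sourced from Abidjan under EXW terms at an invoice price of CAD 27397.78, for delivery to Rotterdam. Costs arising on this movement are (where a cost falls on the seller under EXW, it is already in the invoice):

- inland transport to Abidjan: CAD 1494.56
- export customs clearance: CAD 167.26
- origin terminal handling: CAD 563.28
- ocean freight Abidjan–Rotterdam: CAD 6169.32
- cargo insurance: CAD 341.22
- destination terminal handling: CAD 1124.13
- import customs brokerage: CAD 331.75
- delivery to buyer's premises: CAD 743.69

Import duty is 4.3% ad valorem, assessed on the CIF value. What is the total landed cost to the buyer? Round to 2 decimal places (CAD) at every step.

Total landed cost: CAD 39886.73

EXW: the seller makes goods available at their premises; the buyer bears all onward costs.
CIF value = EXW price + inland to port + export clearance + origin terminal + freight + insurance = 27397.78 + 1494.56 + 167.26 + 563.28 + 6169.32 + 341.22 = 36133.42
Import duty = 36133.42 × 4.3% = 1553.74
Buyer bears: inland to port 1494.56 + export clearance 167.26 + origin terminal 563.28 + freight 6169.32 + insurance 341.22 + destination terminal 1124.13 + brokerage 331.75 + delivery 743.69 + duty 1553.74 = 12488.95
Landed cost = invoice 27397.78 + 12488.95 = 39886.73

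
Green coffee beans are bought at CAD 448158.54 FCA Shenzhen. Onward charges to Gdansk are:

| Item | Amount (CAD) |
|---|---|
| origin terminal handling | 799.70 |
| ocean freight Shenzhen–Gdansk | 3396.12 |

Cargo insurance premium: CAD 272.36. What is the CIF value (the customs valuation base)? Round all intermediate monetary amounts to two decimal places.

CIF = FCA price + pre-shipment costs + freight + insurance
CIF = 448158.54 + 799.70 + 3396.12 + 272.36 = 452626.72

CIF value: CAD 452626.72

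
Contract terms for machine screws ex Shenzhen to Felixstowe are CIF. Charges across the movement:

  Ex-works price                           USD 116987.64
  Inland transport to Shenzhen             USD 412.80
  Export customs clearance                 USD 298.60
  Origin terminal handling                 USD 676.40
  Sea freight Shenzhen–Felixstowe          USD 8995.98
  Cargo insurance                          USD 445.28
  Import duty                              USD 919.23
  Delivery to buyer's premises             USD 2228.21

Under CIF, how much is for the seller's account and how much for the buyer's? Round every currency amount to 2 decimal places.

CIF: the seller pays costs through ocean freight and marine insurance to the destination port.
Seller's account: goods 116987.64 + inland to port 412.80 + export clearance 298.60 + origin terminal 676.40 + freight 8995.98 + insurance 445.28 = 127816.70
Buyer's account: duty 919.23 + delivery 2228.21 = 3147.44

Seller: USD 127816.70; buyer: USD 3147.44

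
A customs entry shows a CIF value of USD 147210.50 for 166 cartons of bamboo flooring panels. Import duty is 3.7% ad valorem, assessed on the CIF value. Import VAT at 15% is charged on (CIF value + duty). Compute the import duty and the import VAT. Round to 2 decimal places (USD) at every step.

Import duty = 147210.50 × 3.7% = 5446.79
VAT base = CIF + duty = 147210.50 + 5446.79 = 152657.29
Import VAT = 152657.29 × 15% = 22898.59

Import duty: USD 5446.79; import VAT: USD 22898.59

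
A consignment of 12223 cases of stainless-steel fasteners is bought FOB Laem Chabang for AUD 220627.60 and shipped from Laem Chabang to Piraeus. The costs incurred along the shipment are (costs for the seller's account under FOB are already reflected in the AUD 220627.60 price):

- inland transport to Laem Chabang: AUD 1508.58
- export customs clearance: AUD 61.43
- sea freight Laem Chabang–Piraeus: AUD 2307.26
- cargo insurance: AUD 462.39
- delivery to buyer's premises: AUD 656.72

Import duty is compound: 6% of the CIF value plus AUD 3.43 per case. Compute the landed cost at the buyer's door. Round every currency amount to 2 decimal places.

Total landed cost: AUD 279382.70

FOB: the seller bears costs until goods are on board at the origin port; the buyer bears freight, insurance and all costs thereafter.
Already in the invoice (seller's account under FOB): inland to port, export clearance — exclude.
CIF value = FOB price + freight + insurance = 220627.60 + 2307.26 + 462.39 = 223397.25
Ad valorem component: 223397.25 × 6% = 13403.84
Specific component: 12223 × 3.43 = 41924.89
Import duty = 13403.84 + 41924.89 = 55328.73
Buyer bears: freight 2307.26 + insurance 462.39 + delivery 656.72 + duty 55328.73 = 58755.10
Landed cost = invoice 220627.60 + 58755.10 = 279382.70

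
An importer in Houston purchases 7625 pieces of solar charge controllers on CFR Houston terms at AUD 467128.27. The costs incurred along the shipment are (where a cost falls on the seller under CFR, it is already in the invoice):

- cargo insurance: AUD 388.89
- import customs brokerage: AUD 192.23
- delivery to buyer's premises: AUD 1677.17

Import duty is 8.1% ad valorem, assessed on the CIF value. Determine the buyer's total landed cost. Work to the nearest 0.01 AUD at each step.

Total landed cost: AUD 507255.45

CFR: the seller pays costs through ocean freight to the destination port, but not insurance.
CIF value = CFR price + insurance = 467128.27 + 388.89 = 467517.16
Import duty = 467517.16 × 8.1% = 37868.89
Buyer bears: insurance 388.89 + brokerage 192.23 + delivery 1677.17 + duty 37868.89 = 40127.18
Landed cost = invoice 467128.27 + 40127.18 = 507255.45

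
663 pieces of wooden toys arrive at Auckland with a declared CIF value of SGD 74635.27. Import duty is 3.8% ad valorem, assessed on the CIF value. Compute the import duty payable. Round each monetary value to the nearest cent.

Import duty = 74635.27 × 3.8% = 2836.14

Import duty: SGD 2836.14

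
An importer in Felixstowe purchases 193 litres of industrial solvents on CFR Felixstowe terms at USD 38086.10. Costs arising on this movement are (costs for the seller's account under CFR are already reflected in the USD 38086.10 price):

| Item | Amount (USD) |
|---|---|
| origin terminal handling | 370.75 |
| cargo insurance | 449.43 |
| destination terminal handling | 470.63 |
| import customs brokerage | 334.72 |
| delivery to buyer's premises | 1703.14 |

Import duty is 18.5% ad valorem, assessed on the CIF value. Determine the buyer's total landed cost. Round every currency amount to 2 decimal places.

Total landed cost: USD 48173.09

CFR: the seller pays costs through ocean freight to the destination port, but not insurance.
Already in the invoice (seller's account under CFR): origin terminal — exclude.
CIF value = CFR price + insurance = 38086.10 + 449.43 = 38535.53
Import duty = 38535.53 × 18.5% = 7129.07
Buyer bears: insurance 449.43 + destination terminal 470.63 + brokerage 334.72 + delivery 1703.14 + duty 7129.07 = 10086.99
Landed cost = invoice 38086.10 + 10086.99 = 48173.09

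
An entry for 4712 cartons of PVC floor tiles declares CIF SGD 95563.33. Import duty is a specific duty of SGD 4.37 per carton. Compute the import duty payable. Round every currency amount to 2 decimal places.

Import duty: SGD 20591.44

Import duty = 4712 × 4.37 = 20591.44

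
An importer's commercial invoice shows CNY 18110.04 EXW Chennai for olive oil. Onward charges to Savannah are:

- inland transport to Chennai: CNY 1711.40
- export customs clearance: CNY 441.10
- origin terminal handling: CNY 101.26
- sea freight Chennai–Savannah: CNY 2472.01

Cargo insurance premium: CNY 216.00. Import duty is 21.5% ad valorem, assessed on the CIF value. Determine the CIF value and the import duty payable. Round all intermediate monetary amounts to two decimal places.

CIF = EXW price + pre-shipment costs + freight + insurance
CIF = 18110.04 + 1711.40 + 441.10 + 101.26 + 2472.01 + 216.00 = 23051.81
Import duty = 23051.81 × 21.5% = 4956.14

CIF value: CNY 23051.81; import duty: CNY 4956.14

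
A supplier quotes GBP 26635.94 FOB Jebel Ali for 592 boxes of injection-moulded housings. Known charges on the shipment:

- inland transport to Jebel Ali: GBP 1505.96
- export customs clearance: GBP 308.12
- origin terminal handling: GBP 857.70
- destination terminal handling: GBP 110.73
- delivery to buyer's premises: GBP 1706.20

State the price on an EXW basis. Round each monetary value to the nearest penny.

Not relevant to the conversion: delivery, destination terminal — on the buyer under both terms; not part of either seller's price.
From FOB to EXW, the seller no longer bears: inland to port, export clearance, origin terminal.
EXW price = 26635.94 − 1505.96 − 308.12 − 857.70 = 23964.16

EXW price: GBP 23964.16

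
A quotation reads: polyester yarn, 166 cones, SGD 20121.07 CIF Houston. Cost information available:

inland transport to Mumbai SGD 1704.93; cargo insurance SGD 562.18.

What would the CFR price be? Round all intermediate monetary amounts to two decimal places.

Not relevant to the conversion: inland to port — on the seller under both CIF and CFR; already in the CIF price and stays in the CFR price.
From CIF to CFR, the seller no longer bears: insurance.
CFR price = 20121.07 − 562.18 = 19558.89

CFR price: SGD 19558.89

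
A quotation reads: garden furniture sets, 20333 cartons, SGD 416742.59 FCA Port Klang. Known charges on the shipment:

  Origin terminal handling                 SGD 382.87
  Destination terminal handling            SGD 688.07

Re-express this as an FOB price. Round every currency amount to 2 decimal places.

Not relevant to the conversion: destination terminal — on the buyer under both terms; not part of either seller's price.
From FCA to FOB, the seller additionally bears: origin terminal.
FOB price = 416742.59 + 382.87 = 417125.46

FOB price: SGD 417125.46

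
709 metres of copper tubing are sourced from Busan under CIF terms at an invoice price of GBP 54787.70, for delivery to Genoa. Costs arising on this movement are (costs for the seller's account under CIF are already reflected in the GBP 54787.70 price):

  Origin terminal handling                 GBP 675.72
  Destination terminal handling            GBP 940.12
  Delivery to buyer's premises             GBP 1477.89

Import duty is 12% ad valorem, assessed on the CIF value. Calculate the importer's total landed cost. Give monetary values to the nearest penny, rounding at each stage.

Total landed cost: GBP 63780.23

CIF: the seller pays costs through ocean freight and marine insurance to the destination port.
Already in the invoice (seller's account under CIF): origin terminal — exclude.
The CIF price already equals the CIF value: 54787.70
Import duty = 54787.70 × 12% = 6574.52
Buyer bears: destination terminal 940.12 + delivery 1477.89 + duty 6574.52 = 8992.53
Landed cost = invoice 54787.70 + 8992.53 = 63780.23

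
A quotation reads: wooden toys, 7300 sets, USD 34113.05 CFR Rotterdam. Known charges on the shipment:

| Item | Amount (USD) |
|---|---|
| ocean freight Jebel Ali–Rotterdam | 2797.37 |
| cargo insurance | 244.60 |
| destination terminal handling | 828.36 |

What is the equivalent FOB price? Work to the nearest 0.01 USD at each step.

Not relevant to the conversion: insurance, destination terminal — on the buyer under both terms; not part of either seller's price.
From CFR to FOB, the seller no longer bears: freight.
FOB price = 34113.05 − 2797.37 = 31315.68

FOB price: USD 31315.68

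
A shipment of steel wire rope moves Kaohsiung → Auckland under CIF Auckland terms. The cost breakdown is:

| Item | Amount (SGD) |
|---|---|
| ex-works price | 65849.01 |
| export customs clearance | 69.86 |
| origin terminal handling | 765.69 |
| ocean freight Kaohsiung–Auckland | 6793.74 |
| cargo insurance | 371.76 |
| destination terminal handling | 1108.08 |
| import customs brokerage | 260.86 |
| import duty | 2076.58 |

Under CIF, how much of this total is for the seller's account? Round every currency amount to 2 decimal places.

CIF: the seller pays costs through ocean freight and marine insurance to the destination port.
Seller's account: goods 65849.01 + export clearance 69.86 + origin terminal 765.69 + freight 6793.74 + insurance 371.76 = 73850.06
Buyer's account: destination terminal 1108.08 + brokerage 260.86 + duty 2076.58 = 3445.52

Seller's account: SGD 73850.06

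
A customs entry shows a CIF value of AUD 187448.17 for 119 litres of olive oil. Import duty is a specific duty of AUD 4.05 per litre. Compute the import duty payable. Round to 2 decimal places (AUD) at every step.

Import duty: AUD 481.95

Import duty = 119 × 4.05 = 481.95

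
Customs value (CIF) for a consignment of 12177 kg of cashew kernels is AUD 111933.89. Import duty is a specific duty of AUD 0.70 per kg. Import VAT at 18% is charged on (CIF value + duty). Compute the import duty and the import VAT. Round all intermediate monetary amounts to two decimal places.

Import duty: AUD 8523.90; import VAT: AUD 21682.40

Import duty = 12177 × 0.70 = 8523.90
VAT base = CIF + duty = 111933.89 + 8523.90 = 120457.79
Import VAT = 120457.79 × 18% = 21682.40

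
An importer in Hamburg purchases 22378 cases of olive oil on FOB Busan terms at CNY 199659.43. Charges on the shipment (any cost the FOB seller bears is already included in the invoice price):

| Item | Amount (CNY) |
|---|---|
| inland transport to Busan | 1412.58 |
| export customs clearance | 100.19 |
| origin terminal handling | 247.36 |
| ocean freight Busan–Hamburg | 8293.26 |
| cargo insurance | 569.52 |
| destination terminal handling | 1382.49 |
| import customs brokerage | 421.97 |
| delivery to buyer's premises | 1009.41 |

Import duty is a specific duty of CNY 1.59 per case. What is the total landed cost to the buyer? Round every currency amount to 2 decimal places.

Total landed cost: CNY 246917.10

FOB: the seller bears costs until goods are on board at the origin port; the buyer bears freight, insurance and all costs thereafter.
Already in the invoice (seller's account under FOB): inland to port, export clearance, origin terminal — exclude.
CIF value = FOB price + freight + insurance = 199659.43 + 8293.26 + 569.52 = 208522.21
Import duty = 22378 × 1.59 = 35581.02
Buyer bears: freight 8293.26 + insurance 569.52 + destination terminal 1382.49 + brokerage 421.97 + delivery 1009.41 + duty 35581.02 = 47257.67
Landed cost = invoice 199659.43 + 47257.67 = 246917.10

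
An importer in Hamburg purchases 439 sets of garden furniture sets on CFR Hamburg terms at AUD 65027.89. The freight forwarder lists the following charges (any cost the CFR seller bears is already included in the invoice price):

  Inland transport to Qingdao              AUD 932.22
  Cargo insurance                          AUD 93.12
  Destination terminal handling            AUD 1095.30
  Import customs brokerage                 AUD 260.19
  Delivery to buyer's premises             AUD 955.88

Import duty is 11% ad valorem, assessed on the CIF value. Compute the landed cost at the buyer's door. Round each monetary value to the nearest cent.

Total landed cost: AUD 74595.69

CFR: the seller pays costs through ocean freight to the destination port, but not insurance.
Already in the invoice (seller's account under CFR): inland to port — exclude.
CIF value = CFR price + insurance = 65027.89 + 93.12 = 65121.01
Import duty = 65121.01 × 11% = 7163.31
Buyer bears: insurance 93.12 + destination terminal 1095.30 + brokerage 260.19 + delivery 955.88 + duty 7163.31 = 9567.80
Landed cost = invoice 65027.89 + 9567.80 = 74595.69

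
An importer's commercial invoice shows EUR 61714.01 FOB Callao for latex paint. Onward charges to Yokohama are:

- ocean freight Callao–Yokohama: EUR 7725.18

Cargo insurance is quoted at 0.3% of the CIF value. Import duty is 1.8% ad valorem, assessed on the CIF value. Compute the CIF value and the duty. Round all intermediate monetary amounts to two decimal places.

CIF value: EUR 69648.13; import duty: EUR 1253.67

Let C be the CIF value. C = FOB price + freight + 0.3% × C
C − 0.3% × C = 61714.01 + 7725.18
0.997 × C = 69439.19
C = 69439.19 / 0.997 = 69648.13
Insurance premium = 0.3% × 69648.13 = 208.94
Import duty = 69648.13 × 1.8% = 1253.67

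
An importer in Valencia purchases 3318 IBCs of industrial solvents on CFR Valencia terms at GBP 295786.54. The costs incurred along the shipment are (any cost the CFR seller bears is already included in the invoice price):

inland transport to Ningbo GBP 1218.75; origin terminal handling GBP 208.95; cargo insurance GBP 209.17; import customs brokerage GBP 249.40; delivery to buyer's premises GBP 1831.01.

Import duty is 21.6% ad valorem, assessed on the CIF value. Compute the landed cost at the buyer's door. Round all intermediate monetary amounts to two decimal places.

Total landed cost: GBP 362011.19

CFR: the seller pays costs through ocean freight to the destination port, but not insurance.
Already in the invoice (seller's account under CFR): inland to port, origin terminal — exclude.
CIF value = CFR price + insurance = 295786.54 + 209.17 = 295995.71
Import duty = 295995.71 × 21.6% = 63935.07
Buyer bears: insurance 209.17 + brokerage 249.40 + delivery 1831.01 + duty 63935.07 = 66224.65
Landed cost = invoice 295786.54 + 66224.65 = 362011.19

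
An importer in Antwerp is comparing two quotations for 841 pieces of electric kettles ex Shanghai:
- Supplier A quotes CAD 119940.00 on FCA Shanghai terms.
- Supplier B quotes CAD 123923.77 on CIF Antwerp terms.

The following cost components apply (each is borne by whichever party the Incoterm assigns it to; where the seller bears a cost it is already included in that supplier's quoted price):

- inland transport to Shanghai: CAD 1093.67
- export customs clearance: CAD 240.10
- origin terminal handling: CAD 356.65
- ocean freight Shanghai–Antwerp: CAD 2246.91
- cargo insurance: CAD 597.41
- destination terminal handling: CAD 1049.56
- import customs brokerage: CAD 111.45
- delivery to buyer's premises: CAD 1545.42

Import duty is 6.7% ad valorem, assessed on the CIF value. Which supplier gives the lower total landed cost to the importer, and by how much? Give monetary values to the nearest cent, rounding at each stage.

Supplier A (FCA):
CIF value = FCA price + origin terminal + freight + insurance = 119940.00 + 356.65 + 2246.91 + 597.41 = 123140.97
Import duty = 123140.97 × 6.7% = 8250.44
Buyer bears (A): 356.65 + 2246.91 + 597.41 + 1049.56 + 111.45 + 1545.42 = 5907.40
Landed cost (A) = invoice 119940.00 + 5907.40 + duty 8250.44 = 134097.84
Supplier B (CIF):
The CIF price already equals the CIF value: 123923.77
Import duty = 123923.77 × 6.7% = 8302.89
Buyer bears (B): 1049.56 + 111.45 + 1545.42 = 2706.43
Landed cost (B) = invoice 123923.77 + 2706.43 + duty 8302.89 = 134933.09
Difference = |134097.84 − 134933.09| = 835.25

Supplier A is cheaper by CAD 835.25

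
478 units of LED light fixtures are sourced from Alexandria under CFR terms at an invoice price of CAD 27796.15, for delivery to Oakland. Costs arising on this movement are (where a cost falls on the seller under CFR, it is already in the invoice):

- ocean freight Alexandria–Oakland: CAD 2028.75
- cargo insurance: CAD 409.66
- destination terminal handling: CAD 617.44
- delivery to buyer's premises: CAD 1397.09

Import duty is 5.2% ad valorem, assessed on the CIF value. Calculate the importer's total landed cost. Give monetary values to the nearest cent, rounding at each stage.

Total landed cost: CAD 31687.04

CFR: the seller pays costs through ocean freight to the destination port, but not insurance.
Already in the invoice (seller's account under CFR): freight — exclude.
CIF value = CFR price + insurance = 27796.15 + 409.66 = 28205.81
Import duty = 28205.81 × 5.2% = 1466.70
Buyer bears: insurance 409.66 + destination terminal 617.44 + delivery 1397.09 + duty 1466.70 = 3890.89
Landed cost = invoice 27796.15 + 3890.89 = 31687.04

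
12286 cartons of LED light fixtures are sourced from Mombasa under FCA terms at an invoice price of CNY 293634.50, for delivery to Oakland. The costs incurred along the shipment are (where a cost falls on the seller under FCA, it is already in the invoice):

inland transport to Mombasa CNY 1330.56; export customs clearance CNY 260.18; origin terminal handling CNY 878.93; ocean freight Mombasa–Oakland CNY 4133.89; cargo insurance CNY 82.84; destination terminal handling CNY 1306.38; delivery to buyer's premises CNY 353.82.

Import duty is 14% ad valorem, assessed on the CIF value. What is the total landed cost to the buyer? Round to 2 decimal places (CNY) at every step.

FCA: the seller delivers export-cleared goods to the carrier; the buyer bears costs from that point.
Already in the invoice (seller's account under FCA): inland to port, export clearance — exclude.
CIF value = FCA price + origin terminal + freight + insurance = 293634.50 + 878.93 + 4133.89 + 82.84 = 298730.16
Import duty = 298730.16 × 14% = 41822.22
Buyer bears: origin terminal 878.93 + freight 4133.89 + insurance 82.84 + destination terminal 1306.38 + delivery 353.82 + duty 41822.22 = 48578.08
Landed cost = invoice 293634.50 + 48578.08 = 342212.58

Total landed cost: CNY 342212.58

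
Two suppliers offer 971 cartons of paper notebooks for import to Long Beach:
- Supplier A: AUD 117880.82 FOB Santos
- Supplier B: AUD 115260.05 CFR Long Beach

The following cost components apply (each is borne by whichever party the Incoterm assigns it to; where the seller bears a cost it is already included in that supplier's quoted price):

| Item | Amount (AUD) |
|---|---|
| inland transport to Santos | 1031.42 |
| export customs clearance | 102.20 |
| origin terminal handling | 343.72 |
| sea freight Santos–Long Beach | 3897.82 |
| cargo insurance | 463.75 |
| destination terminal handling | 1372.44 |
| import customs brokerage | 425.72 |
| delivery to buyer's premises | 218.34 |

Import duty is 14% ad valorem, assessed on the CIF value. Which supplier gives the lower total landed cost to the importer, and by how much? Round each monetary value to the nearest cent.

Supplier A (FOB):
CIF value = FOB price + freight + insurance = 117880.82 + 3897.82 + 463.75 = 122242.39
Import duty = 122242.39 × 14% = 17113.93
Buyer bears (A): 3897.82 + 463.75 + 1372.44 + 425.72 + 218.34 = 6378.07
Landed cost (A) = invoice 117880.82 + 6378.07 + duty 17113.93 = 141372.82
Supplier B (CFR):
CIF value = CFR price + insurance = 115260.05 + 463.75 = 115723.80
Import duty = 115723.80 × 14% = 16201.33
Buyer bears (B): 463.75 + 1372.44 + 425.72 + 218.34 = 2480.25
Landed cost (B) = invoice 115260.05 + 2480.25 + duty 16201.33 = 133941.63
Difference = |141372.82 − 133941.63| = 7431.19

Supplier B is cheaper by AUD 7431.19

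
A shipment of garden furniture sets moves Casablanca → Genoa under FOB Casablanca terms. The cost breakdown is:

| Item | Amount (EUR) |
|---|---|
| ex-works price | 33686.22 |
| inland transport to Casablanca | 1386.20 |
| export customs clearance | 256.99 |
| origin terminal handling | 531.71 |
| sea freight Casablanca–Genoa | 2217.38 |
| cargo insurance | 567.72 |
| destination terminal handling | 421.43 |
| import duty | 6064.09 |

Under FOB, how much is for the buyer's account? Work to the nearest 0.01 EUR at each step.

Buyer's account: EUR 9270.62

FOB: the seller bears costs until goods are on board at the origin port; the buyer bears freight, insurance and all costs thereafter.
Seller's account: goods 33686.22 + inland to port 1386.20 + export clearance 256.99 + origin terminal 531.71 = 35861.12
Buyer's account: freight 2217.38 + insurance 567.72 + destination terminal 421.43 + duty 6064.09 = 9270.62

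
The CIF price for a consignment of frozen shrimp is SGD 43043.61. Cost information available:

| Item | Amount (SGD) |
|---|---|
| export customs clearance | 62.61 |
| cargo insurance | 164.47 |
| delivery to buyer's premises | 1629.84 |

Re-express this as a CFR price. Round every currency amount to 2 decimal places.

Not relevant to the conversion: export clearance — on the seller under both CIF and CFR; already in the CIF price and stays in the CFR price. delivery — on the buyer under both terms; not part of either seller's price.
From CIF to CFR, the seller no longer bears: insurance.
CFR price = 43043.61 − 164.47 = 42879.14

CFR price: SGD 42879.14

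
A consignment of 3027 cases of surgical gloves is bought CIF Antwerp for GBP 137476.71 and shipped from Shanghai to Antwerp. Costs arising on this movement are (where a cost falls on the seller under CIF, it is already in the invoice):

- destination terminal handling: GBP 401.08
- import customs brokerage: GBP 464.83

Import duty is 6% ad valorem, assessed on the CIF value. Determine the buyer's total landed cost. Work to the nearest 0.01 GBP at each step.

CIF: the seller pays costs through ocean freight and marine insurance to the destination port.
The CIF price already equals the CIF value: 137476.71
Import duty = 137476.71 × 6% = 8248.60
Buyer bears: destination terminal 401.08 + brokerage 464.83 + duty 8248.60 = 9114.51
Landed cost = invoice 137476.71 + 9114.51 = 146591.22

Total landed cost: GBP 146591.22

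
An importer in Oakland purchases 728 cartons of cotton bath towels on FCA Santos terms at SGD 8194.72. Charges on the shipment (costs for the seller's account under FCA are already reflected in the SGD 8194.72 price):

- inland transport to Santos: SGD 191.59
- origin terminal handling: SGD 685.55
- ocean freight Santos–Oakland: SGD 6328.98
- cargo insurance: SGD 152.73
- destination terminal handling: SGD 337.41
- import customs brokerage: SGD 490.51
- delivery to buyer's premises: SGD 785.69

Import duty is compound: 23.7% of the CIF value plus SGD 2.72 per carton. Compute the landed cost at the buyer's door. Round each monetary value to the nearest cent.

FCA: the seller delivers export-cleared goods to the carrier; the buyer bears costs from that point.
Already in the invoice (seller's account under FCA): inland to port — exclude.
CIF value = FCA price + origin terminal + freight + insurance = 8194.72 + 685.55 + 6328.98 + 152.73 = 15361.98
Ad valorem component: 15361.98 × 23.7% = 3640.79
Specific component: 728 × 2.72 = 1980.16
Import duty = 3640.79 + 1980.16 = 5620.95
Buyer bears: origin terminal 685.55 + freight 6328.98 + insurance 152.73 + destination terminal 337.41 + brokerage 490.51 + delivery 785.69 + duty 5620.95 = 14401.82
Landed cost = invoice 8194.72 + 14401.82 = 22596.54

Total landed cost: SGD 22596.54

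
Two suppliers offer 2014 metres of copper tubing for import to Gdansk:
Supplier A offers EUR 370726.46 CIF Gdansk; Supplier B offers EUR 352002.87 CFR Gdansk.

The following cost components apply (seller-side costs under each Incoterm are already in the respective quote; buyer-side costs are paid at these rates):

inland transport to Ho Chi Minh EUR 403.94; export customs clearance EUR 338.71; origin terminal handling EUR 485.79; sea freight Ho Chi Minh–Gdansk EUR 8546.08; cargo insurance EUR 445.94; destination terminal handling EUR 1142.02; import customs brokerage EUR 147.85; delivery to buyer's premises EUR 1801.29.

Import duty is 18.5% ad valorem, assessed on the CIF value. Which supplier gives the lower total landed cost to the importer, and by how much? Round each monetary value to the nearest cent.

Supplier B is cheaper by EUR 21659.02

Supplier A (CIF):
The CIF price already equals the CIF value: 370726.46
Import duty = 370726.46 × 18.5% = 68584.40
Buyer bears (A): 1142.02 + 147.85 + 1801.29 = 3091.16
Landed cost (A) = invoice 370726.46 + 3091.16 + duty 68584.40 = 442402.02
Supplier B (CFR):
CIF value = CFR price + insurance = 352002.87 + 445.94 = 352448.81
Import duty = 352448.81 × 18.5% = 65203.03
Buyer bears (B): 445.94 + 1142.02 + 147.85 + 1801.29 = 3537.10
Landed cost (B) = invoice 352002.87 + 3537.10 + duty 65203.03 = 420743.00
Difference = |442402.02 − 420743.00| = 21659.02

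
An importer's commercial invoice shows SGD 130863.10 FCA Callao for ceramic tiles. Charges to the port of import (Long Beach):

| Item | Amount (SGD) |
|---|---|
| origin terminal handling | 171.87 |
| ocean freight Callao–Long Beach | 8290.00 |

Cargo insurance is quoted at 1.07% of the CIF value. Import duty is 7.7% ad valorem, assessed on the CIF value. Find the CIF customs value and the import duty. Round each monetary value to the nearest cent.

CIF value: SGD 140831.87; import duty: SGD 10844.05

Let C be the CIF value. C = FCA price + pre-shipment costs + freight + 1.07% × C
C − 1.07% × C = 130863.10 + 171.87 + 8290.00
0.9893 × C = 139324.97
C = 139324.97 / 0.9893 = 140831.87
Insurance premium = 1.07% × 140831.87 = 1506.90
Import duty = 140831.87 × 7.7% = 10844.05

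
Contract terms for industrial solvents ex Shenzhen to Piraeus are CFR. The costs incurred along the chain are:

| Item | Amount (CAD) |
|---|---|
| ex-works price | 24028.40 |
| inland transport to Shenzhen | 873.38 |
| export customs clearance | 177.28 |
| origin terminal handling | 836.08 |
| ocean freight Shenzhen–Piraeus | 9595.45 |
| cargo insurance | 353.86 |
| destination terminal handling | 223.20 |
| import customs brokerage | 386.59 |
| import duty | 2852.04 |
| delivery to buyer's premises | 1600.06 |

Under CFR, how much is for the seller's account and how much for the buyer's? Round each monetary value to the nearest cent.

CFR: the seller pays costs through ocean freight to the destination port, but not insurance.
Seller's account: goods 24028.40 + inland to port 873.38 + export clearance 177.28 + origin terminal 836.08 + freight 9595.45 = 35510.59
Buyer's account: insurance 353.86 + destination terminal 223.20 + brokerage 386.59 + duty 2852.04 + delivery 1600.06 = 5415.75

Seller: CAD 35510.59; buyer: CAD 5415.75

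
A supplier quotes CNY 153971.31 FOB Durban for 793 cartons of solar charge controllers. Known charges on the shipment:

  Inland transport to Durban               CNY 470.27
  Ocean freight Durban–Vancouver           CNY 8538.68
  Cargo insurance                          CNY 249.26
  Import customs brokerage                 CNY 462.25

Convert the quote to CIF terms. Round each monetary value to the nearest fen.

CIF price: CNY 162759.25

Not relevant to the conversion: inland to port — on the seller under both FOB and CIF; already in the FOB price and stays in the CIF price. brokerage — on the buyer under both terms; not part of either seller's price.
From FOB to CIF, the seller additionally bears: freight, insurance.
CIF price = 153971.31 + 8538.68 + 249.26 = 162759.25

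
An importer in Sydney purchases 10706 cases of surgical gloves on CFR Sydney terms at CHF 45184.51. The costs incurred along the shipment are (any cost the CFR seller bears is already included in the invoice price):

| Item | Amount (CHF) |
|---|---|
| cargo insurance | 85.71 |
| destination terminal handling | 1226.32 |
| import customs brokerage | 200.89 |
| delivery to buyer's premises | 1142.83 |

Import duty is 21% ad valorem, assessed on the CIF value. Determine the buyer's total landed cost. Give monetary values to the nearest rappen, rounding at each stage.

Total landed cost: CHF 57347.01

CFR: the seller pays costs through ocean freight to the destination port, but not insurance.
CIF value = CFR price + insurance = 45184.51 + 85.71 = 45270.22
Import duty = 45270.22 × 21% = 9506.75
Buyer bears: insurance 85.71 + destination terminal 1226.32 + brokerage 200.89 + delivery 1142.83 + duty 9506.75 = 12162.50
Landed cost = invoice 45184.51 + 12162.50 = 57347.01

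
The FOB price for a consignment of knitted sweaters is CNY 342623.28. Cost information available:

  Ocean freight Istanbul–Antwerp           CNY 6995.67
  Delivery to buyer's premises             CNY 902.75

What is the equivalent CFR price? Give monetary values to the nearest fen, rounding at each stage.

CFR price: CNY 349618.95

Not relevant to the conversion: delivery — on the buyer under both terms; not part of either seller's price.
From FOB to CFR, the seller additionally bears: freight.
CFR price = 342623.28 + 6995.67 = 349618.95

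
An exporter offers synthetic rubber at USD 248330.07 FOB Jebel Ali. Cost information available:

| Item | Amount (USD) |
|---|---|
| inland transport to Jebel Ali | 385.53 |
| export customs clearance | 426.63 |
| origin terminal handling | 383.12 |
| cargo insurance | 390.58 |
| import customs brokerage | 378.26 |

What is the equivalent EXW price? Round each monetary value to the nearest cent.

Not relevant to the conversion: brokerage, insurance — on the buyer under both terms; not part of either seller's price.
From FOB to EXW, the seller no longer bears: inland to port, export clearance, origin terminal.
EXW price = 248330.07 − 385.53 − 426.63 − 383.12 = 247134.79

EXW price: USD 247134.79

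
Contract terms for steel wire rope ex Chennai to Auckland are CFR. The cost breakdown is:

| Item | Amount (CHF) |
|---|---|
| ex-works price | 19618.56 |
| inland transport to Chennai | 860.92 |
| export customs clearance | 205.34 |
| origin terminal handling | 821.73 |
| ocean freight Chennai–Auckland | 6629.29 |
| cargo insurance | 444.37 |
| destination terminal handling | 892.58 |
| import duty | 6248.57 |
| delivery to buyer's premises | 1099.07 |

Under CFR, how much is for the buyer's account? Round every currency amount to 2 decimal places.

Buyer's account: CHF 8684.59

CFR: the seller pays costs through ocean freight to the destination port, but not insurance.
Seller's account: goods 19618.56 + inland to port 860.92 + export clearance 205.34 + origin terminal 821.73 + freight 6629.29 = 28135.84
Buyer's account: insurance 444.37 + destination terminal 892.58 + duty 6248.57 + delivery 1099.07 = 8684.59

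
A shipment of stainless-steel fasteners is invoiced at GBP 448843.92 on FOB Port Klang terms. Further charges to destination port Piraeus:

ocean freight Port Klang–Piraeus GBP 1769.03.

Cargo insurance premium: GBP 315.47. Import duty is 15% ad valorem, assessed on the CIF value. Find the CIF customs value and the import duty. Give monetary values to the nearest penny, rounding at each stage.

CIF value: GBP 450928.42; import duty: GBP 67639.26

CIF = FOB price + freight + insurance
CIF = 448843.92 + 1769.03 + 315.47 = 450928.42
Import duty = 450928.42 × 15% = 67639.26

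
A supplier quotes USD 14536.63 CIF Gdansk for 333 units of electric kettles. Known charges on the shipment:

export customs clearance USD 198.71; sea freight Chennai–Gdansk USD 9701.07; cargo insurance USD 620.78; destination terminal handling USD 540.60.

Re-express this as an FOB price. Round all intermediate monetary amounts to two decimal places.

FOB price: USD 4214.78

Not relevant to the conversion: export clearance — on the seller under both CIF and FOB; already in the CIF price and stays in the FOB price. destination terminal — on the buyer under both terms; not part of either seller's price.
From CIF to FOB, the seller no longer bears: freight, insurance.
FOB price = 14536.63 − 9701.07 − 620.78 = 4214.78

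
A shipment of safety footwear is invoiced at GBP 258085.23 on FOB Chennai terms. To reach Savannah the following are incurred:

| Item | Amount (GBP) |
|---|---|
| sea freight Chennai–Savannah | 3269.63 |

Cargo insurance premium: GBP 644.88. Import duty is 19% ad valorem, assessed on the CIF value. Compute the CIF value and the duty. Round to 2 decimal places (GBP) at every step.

CIF = FOB price + freight + insurance
CIF = 258085.23 + 3269.63 + 644.88 = 261999.74
Import duty = 261999.74 × 19% = 49779.95

CIF value: GBP 261999.74; import duty: GBP 49779.95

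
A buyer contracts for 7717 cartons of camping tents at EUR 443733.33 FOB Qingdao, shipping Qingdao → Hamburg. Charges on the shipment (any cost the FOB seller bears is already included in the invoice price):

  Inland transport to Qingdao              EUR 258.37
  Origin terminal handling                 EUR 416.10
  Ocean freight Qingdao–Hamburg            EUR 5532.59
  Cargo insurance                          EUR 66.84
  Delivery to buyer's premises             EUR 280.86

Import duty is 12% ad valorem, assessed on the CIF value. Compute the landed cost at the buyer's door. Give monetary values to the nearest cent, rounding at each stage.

Total landed cost: EUR 503533.55

FOB: the seller bears costs until goods are on board at the origin port; the buyer bears freight, insurance and all costs thereafter.
Already in the invoice (seller's account under FOB): inland to port, origin terminal — exclude.
CIF value = FOB price + freight + insurance = 443733.33 + 5532.59 + 66.84 = 449332.76
Import duty = 449332.76 × 12% = 53919.93
Buyer bears: freight 5532.59 + insurance 66.84 + delivery 280.86 + duty 53919.93 = 59800.22
Landed cost = invoice 443733.33 + 59800.22 = 503533.55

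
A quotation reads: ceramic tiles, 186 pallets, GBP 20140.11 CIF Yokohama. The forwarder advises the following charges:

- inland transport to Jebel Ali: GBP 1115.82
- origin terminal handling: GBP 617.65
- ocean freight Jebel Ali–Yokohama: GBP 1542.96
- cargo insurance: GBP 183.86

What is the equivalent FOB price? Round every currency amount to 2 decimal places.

FOB price: GBP 18413.29

Not relevant to the conversion: inland to port, origin terminal — on the seller under both CIF and FOB; already in the CIF price and stays in the FOB price.
From CIF to FOB, the seller no longer bears: freight, insurance.
FOB price = 20140.11 − 1542.96 − 183.86 = 18413.29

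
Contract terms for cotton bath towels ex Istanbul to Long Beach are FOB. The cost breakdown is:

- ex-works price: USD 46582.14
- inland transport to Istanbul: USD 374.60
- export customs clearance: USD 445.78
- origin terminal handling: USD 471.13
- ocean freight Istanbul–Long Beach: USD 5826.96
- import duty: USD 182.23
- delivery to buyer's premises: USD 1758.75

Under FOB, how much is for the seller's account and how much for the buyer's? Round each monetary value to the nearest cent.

Seller: USD 47873.65; buyer: USD 7767.94

FOB: the seller bears costs until goods are on board at the origin port; the buyer bears freight, insurance and all costs thereafter.
Seller's account: goods 46582.14 + inland to port 374.60 + export clearance 445.78 + origin terminal 471.13 = 47873.65
Buyer's account: freight 5826.96 + duty 182.23 + delivery 1758.75 = 7767.94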